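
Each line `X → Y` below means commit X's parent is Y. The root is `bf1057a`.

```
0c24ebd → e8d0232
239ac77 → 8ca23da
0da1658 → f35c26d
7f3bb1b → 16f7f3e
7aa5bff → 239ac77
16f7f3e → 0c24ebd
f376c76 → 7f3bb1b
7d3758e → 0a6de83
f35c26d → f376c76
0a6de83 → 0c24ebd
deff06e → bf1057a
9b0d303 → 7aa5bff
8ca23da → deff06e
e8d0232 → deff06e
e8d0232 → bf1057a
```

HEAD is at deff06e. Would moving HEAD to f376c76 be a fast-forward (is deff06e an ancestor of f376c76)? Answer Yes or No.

A fast-forward from deff06e to f376c76 is possible iff deff06e is an ancestor of f376c76.
Ancestors of f376c76: {0c24ebd, 16f7f3e, 7f3bb1b, bf1057a, deff06e, e8d0232, f376c76}.
deff06e is among them, so fast-forward is possible.

Yes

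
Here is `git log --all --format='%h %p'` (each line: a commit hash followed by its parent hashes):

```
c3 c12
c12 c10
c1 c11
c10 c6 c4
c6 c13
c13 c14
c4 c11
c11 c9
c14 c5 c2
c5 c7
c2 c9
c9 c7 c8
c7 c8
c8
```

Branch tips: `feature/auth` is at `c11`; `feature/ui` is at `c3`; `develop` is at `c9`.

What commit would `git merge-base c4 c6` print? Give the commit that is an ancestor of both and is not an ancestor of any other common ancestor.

c9

Ancestors of c4: {c11, c4, c7, c8, c9}.
Ancestors of c6: {c13, c14, c2, c5, c6, c7, c8, c9}.
Common ancestors: {c7, c8, c9}.
Among these, c9 is not an ancestor of any other common ancestor — it is the merge base.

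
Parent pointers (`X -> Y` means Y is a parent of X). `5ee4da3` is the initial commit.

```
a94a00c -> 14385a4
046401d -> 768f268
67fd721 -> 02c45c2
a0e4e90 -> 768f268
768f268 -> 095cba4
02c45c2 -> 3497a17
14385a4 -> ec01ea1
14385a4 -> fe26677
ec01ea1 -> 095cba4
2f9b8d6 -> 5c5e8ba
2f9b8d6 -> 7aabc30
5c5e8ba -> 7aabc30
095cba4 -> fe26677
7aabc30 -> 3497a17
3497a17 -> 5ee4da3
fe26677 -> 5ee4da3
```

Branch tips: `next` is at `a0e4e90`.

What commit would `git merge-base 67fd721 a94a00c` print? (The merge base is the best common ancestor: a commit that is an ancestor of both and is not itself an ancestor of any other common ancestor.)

Ancestors of 67fd721: {02c45c2, 3497a17, 5ee4da3, 67fd721}.
Ancestors of a94a00c: {095cba4, 14385a4, 5ee4da3, a94a00c, ec01ea1, fe26677}.
Common ancestors: {5ee4da3}.
The only common ancestor is 5ee4da3, so it is the merge base.

5ee4da3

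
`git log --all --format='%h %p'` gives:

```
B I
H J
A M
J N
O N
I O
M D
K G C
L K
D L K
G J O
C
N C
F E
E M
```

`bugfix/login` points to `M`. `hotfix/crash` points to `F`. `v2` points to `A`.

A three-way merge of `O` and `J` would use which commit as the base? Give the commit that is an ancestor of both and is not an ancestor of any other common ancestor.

N

Ancestors of O: {C, N, O}.
Ancestors of J: {C, J, N}.
Common ancestors: {C, N}.
Among these, N is not an ancestor of any other common ancestor — it is the merge base.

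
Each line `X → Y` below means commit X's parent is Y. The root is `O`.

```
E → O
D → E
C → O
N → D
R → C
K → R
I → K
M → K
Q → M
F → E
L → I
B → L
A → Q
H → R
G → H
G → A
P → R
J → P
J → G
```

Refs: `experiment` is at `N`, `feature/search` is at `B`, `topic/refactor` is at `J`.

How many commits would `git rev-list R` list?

Walking parent pointers from R: reachable set = {C, O, R}.
That is 3 commits.

3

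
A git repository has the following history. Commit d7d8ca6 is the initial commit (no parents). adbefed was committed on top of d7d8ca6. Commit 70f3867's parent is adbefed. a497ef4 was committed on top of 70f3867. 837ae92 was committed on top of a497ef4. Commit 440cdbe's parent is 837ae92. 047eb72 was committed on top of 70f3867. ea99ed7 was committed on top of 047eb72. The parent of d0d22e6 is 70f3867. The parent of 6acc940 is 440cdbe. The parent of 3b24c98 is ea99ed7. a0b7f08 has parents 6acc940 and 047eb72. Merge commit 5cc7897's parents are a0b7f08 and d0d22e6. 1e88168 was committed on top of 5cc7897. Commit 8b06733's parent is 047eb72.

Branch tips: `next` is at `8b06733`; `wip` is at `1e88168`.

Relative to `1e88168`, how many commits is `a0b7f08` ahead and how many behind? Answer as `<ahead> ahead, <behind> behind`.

Reachable from a0b7f08: {047eb72, 440cdbe, 6acc940, 70f3867, 837ae92, a0b7f08, a497ef4, adbefed, d7d8ca6}.
Reachable from 1e88168: {047eb72, 1e88168, 440cdbe, 5cc7897, 6acc940, 70f3867, 837ae92, a0b7f08, a497ef4, adbefed, d0d22e6, d7d8ca6}.
Only in a0b7f08's history (ahead): {} — 0.
Only in 1e88168's history (behind): {1e88168, 5cc7897, d0d22e6} — 3.

0 ahead, 3 behind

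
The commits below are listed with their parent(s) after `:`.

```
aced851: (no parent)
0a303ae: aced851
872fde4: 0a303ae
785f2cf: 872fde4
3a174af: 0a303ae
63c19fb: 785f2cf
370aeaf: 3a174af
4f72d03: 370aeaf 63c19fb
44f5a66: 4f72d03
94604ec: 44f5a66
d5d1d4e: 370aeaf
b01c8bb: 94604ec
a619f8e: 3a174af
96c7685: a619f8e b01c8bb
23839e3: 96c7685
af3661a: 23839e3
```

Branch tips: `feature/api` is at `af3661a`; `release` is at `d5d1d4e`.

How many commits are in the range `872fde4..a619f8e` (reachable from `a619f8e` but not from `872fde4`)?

2

Reachable from a619f8e: {0a303ae, 3a174af, a619f8e, aced851}.
Reachable from 872fde4: {0a303ae, 872fde4, aced851}.
In a619f8e's history but not 872fde4's: {3a174af, a619f8e} — 2 commits.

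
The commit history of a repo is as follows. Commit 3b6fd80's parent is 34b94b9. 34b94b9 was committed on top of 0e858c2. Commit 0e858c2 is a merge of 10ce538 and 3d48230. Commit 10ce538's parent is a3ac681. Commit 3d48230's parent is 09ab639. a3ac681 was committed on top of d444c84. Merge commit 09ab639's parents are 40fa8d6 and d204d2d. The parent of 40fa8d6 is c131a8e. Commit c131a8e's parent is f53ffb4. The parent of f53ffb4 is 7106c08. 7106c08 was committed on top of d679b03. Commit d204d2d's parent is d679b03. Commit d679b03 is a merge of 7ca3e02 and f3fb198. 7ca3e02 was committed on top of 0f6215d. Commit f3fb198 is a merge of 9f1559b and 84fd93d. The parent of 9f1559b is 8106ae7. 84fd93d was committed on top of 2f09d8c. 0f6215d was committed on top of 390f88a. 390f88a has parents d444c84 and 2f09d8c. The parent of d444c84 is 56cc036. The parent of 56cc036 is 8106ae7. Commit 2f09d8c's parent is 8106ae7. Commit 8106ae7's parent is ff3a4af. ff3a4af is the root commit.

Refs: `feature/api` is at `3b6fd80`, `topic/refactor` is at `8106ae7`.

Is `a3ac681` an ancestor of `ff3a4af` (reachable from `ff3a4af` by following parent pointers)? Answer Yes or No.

No

Ancestors of ff3a4af: {ff3a4af}.
a3ac681 is not in that set, so it is not an ancestor of ff3a4af.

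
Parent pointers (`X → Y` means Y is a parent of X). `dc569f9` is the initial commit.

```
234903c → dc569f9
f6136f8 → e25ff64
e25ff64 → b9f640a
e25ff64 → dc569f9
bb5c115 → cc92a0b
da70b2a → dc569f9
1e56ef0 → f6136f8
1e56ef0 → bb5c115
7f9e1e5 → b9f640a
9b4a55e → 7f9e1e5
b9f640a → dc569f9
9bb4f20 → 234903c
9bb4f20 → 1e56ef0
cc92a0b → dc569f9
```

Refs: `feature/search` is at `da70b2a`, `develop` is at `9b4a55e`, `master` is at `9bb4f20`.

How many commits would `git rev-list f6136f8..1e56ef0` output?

3

Reachable from 1e56ef0: {1e56ef0, b9f640a, bb5c115, cc92a0b, dc569f9, e25ff64, f6136f8}.
Reachable from f6136f8: {b9f640a, dc569f9, e25ff64, f6136f8}.
In 1e56ef0's history but not f6136f8's: {1e56ef0, bb5c115, cc92a0b} — 3 commits.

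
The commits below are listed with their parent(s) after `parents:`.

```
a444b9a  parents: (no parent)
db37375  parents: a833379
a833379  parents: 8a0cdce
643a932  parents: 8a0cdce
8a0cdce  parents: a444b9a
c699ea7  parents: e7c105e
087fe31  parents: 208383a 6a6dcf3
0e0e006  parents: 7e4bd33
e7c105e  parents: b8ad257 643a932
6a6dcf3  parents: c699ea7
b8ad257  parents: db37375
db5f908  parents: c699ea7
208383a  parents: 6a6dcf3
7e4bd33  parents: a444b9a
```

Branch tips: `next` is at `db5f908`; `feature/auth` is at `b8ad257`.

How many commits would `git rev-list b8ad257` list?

Walking parent pointers from b8ad257: reachable set = {8a0cdce, a444b9a, a833379, b8ad257, db37375}.
That is 5 commits.

5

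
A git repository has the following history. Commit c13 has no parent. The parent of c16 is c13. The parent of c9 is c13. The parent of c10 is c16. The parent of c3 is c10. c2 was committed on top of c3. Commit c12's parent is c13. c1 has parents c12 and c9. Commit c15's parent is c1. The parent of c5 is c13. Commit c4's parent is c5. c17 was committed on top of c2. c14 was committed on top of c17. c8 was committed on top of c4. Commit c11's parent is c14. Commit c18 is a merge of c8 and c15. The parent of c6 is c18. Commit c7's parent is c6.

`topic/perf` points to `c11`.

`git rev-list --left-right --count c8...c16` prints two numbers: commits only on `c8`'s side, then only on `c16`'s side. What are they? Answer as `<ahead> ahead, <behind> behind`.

Reachable from c8: {c13, c4, c5, c8}.
Reachable from c16: {c13, c16}.
Only in c8's history (ahead): {c4, c5, c8} — 3.
Only in c16's history (behind): {c16} — 1.

3 ahead, 1 behind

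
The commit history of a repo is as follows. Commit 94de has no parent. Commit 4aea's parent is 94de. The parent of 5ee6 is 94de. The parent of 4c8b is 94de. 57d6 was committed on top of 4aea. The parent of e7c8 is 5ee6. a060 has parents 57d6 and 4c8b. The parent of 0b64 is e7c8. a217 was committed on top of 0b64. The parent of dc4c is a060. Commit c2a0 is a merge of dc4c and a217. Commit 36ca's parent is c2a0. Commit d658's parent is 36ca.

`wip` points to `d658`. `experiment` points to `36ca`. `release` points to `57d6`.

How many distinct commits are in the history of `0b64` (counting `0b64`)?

4

Walking parent pointers from 0b64: reachable set = {0b64, 5ee6, 94de, e7c8}.
That is 4 commits.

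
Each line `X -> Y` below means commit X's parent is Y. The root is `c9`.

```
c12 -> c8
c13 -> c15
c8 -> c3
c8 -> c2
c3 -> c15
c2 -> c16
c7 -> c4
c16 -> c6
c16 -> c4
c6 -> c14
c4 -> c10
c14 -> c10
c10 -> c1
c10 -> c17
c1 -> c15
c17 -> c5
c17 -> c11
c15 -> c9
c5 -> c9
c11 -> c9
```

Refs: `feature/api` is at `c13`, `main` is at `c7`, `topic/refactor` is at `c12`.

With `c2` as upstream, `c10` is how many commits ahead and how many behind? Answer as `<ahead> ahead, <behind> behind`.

0 ahead, 5 behind

Reachable from c10: {c1, c10, c11, c15, c17, c5, c9}.
Reachable from c2: {c1, c10, c11, c14, c15, c16, c17, c2, c4, c5, c6, c9}.
Only in c10's history (ahead): {} — 0.
Only in c2's history (behind): {c14, c16, c2, c4, c6} — 5.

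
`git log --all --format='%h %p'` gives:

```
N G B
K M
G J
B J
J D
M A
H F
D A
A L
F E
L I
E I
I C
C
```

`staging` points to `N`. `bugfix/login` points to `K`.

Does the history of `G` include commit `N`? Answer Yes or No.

No

Ancestors of G: {A, C, D, G, I, J, L}.
N is not in that set, so it is not an ancestor of G.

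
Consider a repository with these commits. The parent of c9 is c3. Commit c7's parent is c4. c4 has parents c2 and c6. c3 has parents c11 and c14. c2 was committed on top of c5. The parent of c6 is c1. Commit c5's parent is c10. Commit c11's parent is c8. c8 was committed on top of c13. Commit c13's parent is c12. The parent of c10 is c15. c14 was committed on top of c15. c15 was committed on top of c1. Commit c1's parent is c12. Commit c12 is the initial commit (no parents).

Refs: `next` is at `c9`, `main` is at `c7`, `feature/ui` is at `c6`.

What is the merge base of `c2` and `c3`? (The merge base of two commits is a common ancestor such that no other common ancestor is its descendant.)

c15

Ancestors of c2: {c1, c10, c12, c15, c2, c5}.
Ancestors of c3: {c1, c11, c12, c13, c14, c15, c3, c8}.
Common ancestors: {c1, c12, c15}.
Among these, c15 is not an ancestor of any other common ancestor — it is the merge base.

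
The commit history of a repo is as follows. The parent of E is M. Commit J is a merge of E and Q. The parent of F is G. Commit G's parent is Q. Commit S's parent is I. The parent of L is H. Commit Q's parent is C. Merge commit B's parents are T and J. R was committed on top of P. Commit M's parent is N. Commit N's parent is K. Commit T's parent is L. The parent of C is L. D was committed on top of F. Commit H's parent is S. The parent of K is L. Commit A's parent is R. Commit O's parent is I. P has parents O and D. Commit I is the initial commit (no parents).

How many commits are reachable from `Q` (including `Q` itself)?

Walking parent pointers from Q: reachable set = {C, H, I, L, Q, S}.
That is 6 commits.

6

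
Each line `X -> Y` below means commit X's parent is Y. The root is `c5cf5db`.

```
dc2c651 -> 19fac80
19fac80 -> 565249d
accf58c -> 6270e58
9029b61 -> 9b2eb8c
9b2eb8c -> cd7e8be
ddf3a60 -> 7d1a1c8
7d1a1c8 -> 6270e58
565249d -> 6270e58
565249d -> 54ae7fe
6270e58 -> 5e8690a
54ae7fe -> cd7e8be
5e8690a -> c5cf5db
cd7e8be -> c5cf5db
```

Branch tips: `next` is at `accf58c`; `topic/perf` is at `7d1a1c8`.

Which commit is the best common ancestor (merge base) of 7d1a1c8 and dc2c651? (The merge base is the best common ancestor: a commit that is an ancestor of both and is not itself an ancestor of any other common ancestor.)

Ancestors of 7d1a1c8: {5e8690a, 6270e58, 7d1a1c8, c5cf5db}.
Ancestors of dc2c651: {19fac80, 54ae7fe, 565249d, 5e8690a, 6270e58, c5cf5db, cd7e8be, dc2c651}.
Common ancestors: {5e8690a, 6270e58, c5cf5db}.
Among these, 6270e58 is not an ancestor of any other common ancestor — it is the merge base.

6270e58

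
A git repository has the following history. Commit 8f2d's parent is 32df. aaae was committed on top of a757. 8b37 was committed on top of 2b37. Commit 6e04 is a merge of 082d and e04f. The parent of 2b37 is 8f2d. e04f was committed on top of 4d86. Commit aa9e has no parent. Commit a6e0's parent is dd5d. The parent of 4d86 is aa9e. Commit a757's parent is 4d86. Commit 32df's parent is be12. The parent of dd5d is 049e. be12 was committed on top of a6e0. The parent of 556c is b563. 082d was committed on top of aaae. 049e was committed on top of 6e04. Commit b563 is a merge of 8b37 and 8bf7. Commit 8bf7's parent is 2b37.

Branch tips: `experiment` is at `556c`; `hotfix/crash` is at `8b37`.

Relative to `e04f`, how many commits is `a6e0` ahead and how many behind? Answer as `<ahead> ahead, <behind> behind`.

7 ahead, 0 behind

Reachable from a6e0: {049e, 082d, 4d86, 6e04, a6e0, a757, aa9e, aaae, dd5d, e04f}.
Reachable from e04f: {4d86, aa9e, e04f}.
Only in a6e0's history (ahead): {049e, 082d, 6e04, a6e0, a757, aaae, dd5d} — 7.
Only in e04f's history (behind): {} — 0.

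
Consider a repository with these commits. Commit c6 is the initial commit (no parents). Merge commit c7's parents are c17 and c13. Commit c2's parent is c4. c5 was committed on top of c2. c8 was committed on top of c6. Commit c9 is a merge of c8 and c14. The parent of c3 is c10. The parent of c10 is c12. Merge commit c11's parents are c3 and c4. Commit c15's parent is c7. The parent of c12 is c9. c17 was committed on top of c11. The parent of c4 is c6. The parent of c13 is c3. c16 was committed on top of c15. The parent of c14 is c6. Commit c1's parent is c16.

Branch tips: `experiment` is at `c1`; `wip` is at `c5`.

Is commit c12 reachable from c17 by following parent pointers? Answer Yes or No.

Yes

Ancestors of c17 (commits reachable by following parents): {c10, c11, c12, c14, c17, c3, c4, c6, c8, c9}.
c12 is in that set, so it is an ancestor of c17.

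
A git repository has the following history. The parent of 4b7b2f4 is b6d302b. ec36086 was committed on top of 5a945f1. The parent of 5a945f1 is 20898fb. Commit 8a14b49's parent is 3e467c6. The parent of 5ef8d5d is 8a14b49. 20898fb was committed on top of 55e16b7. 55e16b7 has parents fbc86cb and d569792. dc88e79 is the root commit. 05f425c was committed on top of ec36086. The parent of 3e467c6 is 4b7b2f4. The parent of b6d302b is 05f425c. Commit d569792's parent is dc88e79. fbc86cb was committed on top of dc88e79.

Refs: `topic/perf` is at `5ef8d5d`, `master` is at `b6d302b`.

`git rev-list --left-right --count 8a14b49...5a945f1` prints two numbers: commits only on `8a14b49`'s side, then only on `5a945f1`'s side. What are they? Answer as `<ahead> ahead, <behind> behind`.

6 ahead, 0 behind

Reachable from 8a14b49: {05f425c, 20898fb, 3e467c6, 4b7b2f4, 55e16b7, 5a945f1, 8a14b49, b6d302b, d569792, dc88e79, ec36086, fbc86cb}.
Reachable from 5a945f1: {20898fb, 55e16b7, 5a945f1, d569792, dc88e79, fbc86cb}.
Only in 8a14b49's history (ahead): {05f425c, 3e467c6, 4b7b2f4, 8a14b49, b6d302b, ec36086} — 6.
Only in 5a945f1's history (behind): {} — 0.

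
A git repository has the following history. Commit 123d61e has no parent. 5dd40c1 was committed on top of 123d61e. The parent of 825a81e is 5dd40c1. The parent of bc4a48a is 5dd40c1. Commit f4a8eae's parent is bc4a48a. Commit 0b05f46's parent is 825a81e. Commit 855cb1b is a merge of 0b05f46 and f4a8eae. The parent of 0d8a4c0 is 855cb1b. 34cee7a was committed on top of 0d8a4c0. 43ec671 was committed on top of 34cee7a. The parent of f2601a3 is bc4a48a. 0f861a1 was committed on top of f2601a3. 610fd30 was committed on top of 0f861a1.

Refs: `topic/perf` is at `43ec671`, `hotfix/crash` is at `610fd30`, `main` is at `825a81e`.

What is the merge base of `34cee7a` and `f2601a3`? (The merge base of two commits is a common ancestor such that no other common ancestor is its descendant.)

bc4a48a

Ancestors of 34cee7a: {0b05f46, 0d8a4c0, 123d61e, 34cee7a, 5dd40c1, 825a81e, 855cb1b, bc4a48a, f4a8eae}.
Ancestors of f2601a3: {123d61e, 5dd40c1, bc4a48a, f2601a3}.
Common ancestors: {123d61e, 5dd40c1, bc4a48a}.
Among these, bc4a48a is not an ancestor of any other common ancestor — it is the merge base.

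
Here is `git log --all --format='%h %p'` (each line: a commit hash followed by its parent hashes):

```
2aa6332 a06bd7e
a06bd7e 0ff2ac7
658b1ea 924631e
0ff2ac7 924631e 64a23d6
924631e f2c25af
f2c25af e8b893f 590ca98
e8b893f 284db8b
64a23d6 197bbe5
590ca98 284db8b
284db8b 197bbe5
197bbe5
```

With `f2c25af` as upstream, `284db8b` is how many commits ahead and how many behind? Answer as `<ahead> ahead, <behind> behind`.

Reachable from 284db8b: {197bbe5, 284db8b}.
Reachable from f2c25af: {197bbe5, 284db8b, 590ca98, e8b893f, f2c25af}.
Only in 284db8b's history (ahead): {} — 0.
Only in f2c25af's history (behind): {590ca98, e8b893f, f2c25af} — 3.

0 ahead, 3 behind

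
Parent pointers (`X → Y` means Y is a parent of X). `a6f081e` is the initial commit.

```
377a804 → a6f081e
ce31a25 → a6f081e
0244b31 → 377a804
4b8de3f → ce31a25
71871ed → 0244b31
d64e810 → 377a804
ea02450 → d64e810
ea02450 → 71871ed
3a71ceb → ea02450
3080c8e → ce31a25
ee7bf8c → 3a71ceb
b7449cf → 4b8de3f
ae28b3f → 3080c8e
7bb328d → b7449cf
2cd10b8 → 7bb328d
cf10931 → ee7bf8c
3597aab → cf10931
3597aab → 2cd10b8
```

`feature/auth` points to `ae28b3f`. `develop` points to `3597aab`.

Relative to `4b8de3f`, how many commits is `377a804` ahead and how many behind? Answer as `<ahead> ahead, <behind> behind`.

1 ahead, 2 behind

Reachable from 377a804: {377a804, a6f081e}.
Reachable from 4b8de3f: {4b8de3f, a6f081e, ce31a25}.
Only in 377a804's history (ahead): {377a804} — 1.
Only in 4b8de3f's history (behind): {4b8de3f, ce31a25} — 2.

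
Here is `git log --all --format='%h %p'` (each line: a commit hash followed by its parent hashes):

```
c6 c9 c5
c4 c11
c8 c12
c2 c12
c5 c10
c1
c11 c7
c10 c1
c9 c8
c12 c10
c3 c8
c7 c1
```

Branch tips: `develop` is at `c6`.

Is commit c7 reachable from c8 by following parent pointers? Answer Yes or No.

No

Ancestors of c8: {c1, c10, c12, c8}.
c7 is not in that set, so it is not an ancestor of c8.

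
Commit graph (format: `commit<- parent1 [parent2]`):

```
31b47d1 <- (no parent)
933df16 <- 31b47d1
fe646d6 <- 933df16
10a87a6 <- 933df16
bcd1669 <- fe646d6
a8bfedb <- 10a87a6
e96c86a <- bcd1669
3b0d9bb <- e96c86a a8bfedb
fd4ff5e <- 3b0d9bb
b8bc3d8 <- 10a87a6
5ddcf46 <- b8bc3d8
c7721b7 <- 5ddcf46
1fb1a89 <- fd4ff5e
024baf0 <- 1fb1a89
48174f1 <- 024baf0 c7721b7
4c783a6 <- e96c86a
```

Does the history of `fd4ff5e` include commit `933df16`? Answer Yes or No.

Yes

Ancestors of fd4ff5e (commits reachable by following parents): {10a87a6, 31b47d1, 3b0d9bb, 933df16, a8bfedb, bcd1669, e96c86a, fd4ff5e, fe646d6}.
933df16 is in that set, so it is an ancestor of fd4ff5e.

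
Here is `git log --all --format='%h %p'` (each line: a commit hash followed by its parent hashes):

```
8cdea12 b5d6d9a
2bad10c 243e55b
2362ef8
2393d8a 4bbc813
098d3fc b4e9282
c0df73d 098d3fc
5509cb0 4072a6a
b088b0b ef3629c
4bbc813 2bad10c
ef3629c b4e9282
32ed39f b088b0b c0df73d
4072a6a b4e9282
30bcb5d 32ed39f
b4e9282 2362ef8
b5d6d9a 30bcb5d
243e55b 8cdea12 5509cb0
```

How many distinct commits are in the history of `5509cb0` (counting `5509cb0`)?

4

Walking parent pointers from 5509cb0: reachable set = {2362ef8, 4072a6a, 5509cb0, b4e9282}.
That is 4 commits.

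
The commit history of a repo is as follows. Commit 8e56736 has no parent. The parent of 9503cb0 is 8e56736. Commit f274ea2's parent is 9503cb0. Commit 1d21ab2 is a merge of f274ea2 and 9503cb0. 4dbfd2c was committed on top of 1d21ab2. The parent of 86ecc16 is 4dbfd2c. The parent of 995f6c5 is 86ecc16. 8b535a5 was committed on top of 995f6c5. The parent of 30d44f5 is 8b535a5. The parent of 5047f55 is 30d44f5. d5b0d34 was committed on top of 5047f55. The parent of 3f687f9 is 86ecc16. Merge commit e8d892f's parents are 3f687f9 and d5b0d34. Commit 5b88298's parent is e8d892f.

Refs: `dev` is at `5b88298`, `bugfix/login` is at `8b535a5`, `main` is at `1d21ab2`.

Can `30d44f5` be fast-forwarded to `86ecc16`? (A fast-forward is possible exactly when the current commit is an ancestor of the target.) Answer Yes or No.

No

A fast-forward from 30d44f5 to 86ecc16 is possible iff 30d44f5 is an ancestor of 86ecc16.
Ancestors of 86ecc16: {1d21ab2, 4dbfd2c, 86ecc16, 8e56736, 9503cb0, f274ea2}.
30d44f5 is not among them, so fast-forward is not possible.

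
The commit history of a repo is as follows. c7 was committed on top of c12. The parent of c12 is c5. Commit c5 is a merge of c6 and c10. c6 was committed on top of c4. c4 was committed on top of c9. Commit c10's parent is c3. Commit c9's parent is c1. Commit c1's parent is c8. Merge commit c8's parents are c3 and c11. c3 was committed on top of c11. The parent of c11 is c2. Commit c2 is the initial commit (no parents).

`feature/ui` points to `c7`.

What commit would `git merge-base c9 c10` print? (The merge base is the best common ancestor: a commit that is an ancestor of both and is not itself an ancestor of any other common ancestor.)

c3

Ancestors of c9: {c1, c11, c2, c3, c8, c9}.
Ancestors of c10: {c10, c11, c2, c3}.
Common ancestors: {c11, c2, c3}.
Among these, c3 is not an ancestor of any other common ancestor — it is the merge base.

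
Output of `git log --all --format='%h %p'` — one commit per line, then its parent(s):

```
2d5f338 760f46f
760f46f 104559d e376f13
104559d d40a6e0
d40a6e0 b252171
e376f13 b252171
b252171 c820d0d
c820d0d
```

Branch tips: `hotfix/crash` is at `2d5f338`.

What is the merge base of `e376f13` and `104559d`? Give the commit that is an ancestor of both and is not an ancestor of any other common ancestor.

Ancestors of e376f13: {b252171, c820d0d, e376f13}.
Ancestors of 104559d: {104559d, b252171, c820d0d, d40a6e0}.
Common ancestors: {b252171, c820d0d}.
Among these, b252171 is not an ancestor of any other common ancestor — it is the merge base.

b252171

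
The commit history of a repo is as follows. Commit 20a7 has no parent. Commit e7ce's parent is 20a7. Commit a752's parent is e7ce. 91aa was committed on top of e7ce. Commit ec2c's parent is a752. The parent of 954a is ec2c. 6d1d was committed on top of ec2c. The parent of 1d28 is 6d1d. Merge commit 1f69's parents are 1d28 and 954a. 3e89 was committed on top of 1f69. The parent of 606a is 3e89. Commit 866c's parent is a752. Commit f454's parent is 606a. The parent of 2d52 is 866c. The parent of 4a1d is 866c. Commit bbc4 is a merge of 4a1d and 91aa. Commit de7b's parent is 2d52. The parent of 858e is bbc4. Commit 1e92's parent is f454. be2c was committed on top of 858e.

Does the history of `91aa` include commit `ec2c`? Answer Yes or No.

No

Ancestors of 91aa: {20a7, 91aa, e7ce}.
ec2c is not in that set, so it is not an ancestor of 91aa.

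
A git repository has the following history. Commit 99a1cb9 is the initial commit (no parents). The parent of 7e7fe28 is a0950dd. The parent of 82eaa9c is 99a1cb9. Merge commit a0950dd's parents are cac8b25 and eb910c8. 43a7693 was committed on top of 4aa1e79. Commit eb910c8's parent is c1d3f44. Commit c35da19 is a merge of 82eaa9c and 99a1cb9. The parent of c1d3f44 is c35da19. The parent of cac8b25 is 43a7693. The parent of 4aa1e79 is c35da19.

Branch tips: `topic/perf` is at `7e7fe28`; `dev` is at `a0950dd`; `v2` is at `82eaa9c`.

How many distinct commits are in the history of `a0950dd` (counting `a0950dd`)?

9

Walking parent pointers from a0950dd: reachable set = {43a7693, 4aa1e79, 82eaa9c, 99a1cb9, a0950dd, c1d3f44, c35da19, cac8b25, eb910c8}.
That is 9 commits.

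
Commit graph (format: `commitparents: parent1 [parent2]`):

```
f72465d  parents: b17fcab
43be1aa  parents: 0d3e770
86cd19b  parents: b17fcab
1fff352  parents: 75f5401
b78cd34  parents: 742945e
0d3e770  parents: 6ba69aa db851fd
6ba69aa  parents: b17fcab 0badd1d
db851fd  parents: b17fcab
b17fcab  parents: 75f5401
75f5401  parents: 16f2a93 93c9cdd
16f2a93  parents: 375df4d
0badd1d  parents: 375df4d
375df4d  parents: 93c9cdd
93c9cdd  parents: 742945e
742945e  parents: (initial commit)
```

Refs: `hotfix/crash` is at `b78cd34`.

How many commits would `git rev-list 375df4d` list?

3

Walking parent pointers from 375df4d: reachable set = {375df4d, 742945e, 93c9cdd}.
That is 3 commits.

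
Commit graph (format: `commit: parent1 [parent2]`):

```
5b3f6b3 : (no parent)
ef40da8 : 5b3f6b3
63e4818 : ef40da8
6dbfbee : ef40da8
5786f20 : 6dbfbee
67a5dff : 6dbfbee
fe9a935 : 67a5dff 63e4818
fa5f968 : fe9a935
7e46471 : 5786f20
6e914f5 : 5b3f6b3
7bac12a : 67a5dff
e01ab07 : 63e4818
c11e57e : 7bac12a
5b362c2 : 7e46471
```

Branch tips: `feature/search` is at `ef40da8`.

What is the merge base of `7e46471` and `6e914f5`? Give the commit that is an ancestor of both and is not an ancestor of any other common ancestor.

Ancestors of 7e46471: {5786f20, 5b3f6b3, 6dbfbee, 7e46471, ef40da8}.
Ancestors of 6e914f5: {5b3f6b3, 6e914f5}.
Common ancestors: {5b3f6b3}.
The only common ancestor is 5b3f6b3, so it is the merge base.

5b3f6b3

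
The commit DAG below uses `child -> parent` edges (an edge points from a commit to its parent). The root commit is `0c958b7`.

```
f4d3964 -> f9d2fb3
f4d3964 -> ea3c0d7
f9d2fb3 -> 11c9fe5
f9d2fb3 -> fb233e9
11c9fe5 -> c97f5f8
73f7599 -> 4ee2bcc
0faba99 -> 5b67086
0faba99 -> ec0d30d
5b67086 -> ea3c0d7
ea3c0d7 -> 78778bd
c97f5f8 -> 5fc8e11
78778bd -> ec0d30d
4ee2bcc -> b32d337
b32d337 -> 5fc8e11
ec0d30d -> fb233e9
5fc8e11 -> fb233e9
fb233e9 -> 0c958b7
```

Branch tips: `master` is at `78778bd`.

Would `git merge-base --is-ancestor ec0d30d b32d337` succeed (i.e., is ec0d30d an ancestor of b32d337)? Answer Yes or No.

Ancestors of b32d337: {0c958b7, 5fc8e11, b32d337, fb233e9}.
ec0d30d is not in that set, so it is not an ancestor of b32d337.

No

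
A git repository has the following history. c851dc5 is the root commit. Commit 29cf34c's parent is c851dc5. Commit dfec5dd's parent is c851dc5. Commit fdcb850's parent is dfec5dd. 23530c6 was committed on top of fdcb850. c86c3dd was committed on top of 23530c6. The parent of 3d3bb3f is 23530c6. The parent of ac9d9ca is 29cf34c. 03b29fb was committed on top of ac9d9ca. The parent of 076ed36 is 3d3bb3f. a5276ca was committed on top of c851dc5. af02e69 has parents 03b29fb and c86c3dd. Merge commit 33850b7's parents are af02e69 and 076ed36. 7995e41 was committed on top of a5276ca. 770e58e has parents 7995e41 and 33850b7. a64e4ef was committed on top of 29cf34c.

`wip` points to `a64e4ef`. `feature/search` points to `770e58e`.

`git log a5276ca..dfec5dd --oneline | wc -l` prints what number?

Reachable from dfec5dd: {c851dc5, dfec5dd}.
Reachable from a5276ca: {a5276ca, c851dc5}.
In dfec5dd's history but not a5276ca's: {dfec5dd} — 1 commit.

1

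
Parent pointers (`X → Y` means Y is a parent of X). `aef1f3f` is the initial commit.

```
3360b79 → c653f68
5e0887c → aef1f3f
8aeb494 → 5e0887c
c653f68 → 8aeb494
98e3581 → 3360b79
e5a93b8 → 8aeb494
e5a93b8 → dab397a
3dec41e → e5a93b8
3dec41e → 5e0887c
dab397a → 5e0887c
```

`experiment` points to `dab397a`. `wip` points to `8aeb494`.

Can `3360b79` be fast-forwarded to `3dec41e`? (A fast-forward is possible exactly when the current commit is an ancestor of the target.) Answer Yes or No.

No

A fast-forward from 3360b79 to 3dec41e is possible iff 3360b79 is an ancestor of 3dec41e.
Ancestors of 3dec41e: {3dec41e, 5e0887c, 8aeb494, aef1f3f, dab397a, e5a93b8}.
3360b79 is not among them, so fast-forward is not possible.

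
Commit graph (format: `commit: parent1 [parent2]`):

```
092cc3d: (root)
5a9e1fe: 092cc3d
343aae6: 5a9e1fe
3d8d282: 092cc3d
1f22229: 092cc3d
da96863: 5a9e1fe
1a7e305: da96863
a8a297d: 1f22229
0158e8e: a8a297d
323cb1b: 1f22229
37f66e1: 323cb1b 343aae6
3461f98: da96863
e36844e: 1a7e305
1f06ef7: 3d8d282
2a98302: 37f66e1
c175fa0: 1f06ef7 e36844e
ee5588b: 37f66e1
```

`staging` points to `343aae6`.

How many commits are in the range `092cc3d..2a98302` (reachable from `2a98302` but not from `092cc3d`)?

6

Reachable from 2a98302: {092cc3d, 1f22229, 2a98302, 323cb1b, 343aae6, 37f66e1, 5a9e1fe}.
Reachable from 092cc3d: {092cc3d}.
In 2a98302's history but not 092cc3d's: {1f22229, 2a98302, 323cb1b, 343aae6, 37f66e1, 5a9e1fe} — 6 commits.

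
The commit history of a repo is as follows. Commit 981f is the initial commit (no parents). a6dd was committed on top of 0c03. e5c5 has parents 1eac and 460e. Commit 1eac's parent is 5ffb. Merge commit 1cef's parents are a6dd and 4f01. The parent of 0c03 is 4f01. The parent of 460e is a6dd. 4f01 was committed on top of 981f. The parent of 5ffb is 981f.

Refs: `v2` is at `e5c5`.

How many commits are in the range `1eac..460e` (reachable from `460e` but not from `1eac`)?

Reachable from 460e: {0c03, 460e, 4f01, 981f, a6dd}.
Reachable from 1eac: {1eac, 5ffb, 981f}.
In 460e's history but not 1eac's: {0c03, 460e, 4f01, a6dd} — 4 commits.

4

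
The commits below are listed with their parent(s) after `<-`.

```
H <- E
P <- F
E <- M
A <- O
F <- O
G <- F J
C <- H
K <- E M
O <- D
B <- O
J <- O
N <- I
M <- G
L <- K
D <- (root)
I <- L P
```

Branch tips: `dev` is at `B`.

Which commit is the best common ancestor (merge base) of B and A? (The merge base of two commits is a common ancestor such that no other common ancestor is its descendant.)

Ancestors of B: {B, D, O}.
Ancestors of A: {A, D, O}.
Common ancestors: {D, O}.
Among these, O is not an ancestor of any other common ancestor — it is the merge base.

O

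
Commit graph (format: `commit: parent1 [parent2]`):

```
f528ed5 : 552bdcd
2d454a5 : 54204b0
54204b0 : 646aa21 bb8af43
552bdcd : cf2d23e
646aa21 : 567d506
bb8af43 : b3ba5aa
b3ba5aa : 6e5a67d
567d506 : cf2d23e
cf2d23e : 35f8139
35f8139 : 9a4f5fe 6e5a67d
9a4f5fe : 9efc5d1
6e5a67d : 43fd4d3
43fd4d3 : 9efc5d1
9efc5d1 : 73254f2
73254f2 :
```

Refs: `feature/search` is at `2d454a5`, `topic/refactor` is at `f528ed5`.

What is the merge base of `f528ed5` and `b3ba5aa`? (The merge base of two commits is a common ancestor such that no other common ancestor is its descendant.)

Ancestors of f528ed5: {35f8139, 43fd4d3, 552bdcd, 6e5a67d, 73254f2, 9a4f5fe, 9efc5d1, cf2d23e, f528ed5}.
Ancestors of b3ba5aa: {43fd4d3, 6e5a67d, 73254f2, 9efc5d1, b3ba5aa}.
Common ancestors: {43fd4d3, 6e5a67d, 73254f2, 9efc5d1}.
Among these, 6e5a67d is not an ancestor of any other common ancestor — it is the merge base.

6e5a67d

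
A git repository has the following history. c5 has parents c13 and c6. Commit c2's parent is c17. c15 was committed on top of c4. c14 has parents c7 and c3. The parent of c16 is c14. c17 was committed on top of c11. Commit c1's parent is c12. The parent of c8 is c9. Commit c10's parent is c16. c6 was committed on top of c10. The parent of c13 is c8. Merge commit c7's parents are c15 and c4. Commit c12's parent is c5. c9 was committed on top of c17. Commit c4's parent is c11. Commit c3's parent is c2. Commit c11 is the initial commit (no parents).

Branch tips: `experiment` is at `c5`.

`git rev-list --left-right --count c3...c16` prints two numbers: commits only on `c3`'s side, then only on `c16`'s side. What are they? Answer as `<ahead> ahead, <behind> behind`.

Reachable from c3: {c11, c17, c2, c3}.
Reachable from c16: {c11, c14, c15, c16, c17, c2, c3, c4, c7}.
Only in c3's history (ahead): {} — 0.
Only in c16's history (behind): {c14, c15, c16, c4, c7} — 5.

0 ahead, 5 behind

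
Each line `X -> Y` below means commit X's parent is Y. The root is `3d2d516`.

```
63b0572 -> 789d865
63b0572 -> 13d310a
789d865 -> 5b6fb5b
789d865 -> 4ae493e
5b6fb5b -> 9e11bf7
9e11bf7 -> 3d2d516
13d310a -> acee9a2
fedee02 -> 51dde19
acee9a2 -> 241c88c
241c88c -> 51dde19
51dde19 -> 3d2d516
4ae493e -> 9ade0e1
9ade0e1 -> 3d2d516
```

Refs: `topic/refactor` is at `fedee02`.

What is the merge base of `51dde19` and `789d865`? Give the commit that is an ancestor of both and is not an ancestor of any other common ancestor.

3d2d516

Ancestors of 51dde19: {3d2d516, 51dde19}.
Ancestors of 789d865: {3d2d516, 4ae493e, 5b6fb5b, 789d865, 9ade0e1, 9e11bf7}.
Common ancestors: {3d2d516}.
The only common ancestor is 3d2d516, so it is the merge base.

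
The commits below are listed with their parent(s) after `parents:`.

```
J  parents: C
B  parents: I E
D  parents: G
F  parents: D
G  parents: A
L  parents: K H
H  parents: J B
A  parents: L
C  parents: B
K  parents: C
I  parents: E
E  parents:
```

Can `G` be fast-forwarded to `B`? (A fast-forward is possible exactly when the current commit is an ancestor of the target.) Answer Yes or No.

No

A fast-forward from G to B is possible iff G is an ancestor of B.
Ancestors of B: {B, E, I}.
G is not among them, so fast-forward is not possible.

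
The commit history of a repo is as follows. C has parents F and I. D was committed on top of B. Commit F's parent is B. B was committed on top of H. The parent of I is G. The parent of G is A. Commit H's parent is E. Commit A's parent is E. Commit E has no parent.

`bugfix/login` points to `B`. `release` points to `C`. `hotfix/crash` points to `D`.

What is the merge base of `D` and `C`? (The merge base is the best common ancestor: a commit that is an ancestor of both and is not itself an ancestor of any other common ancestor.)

B

Ancestors of D: {B, D, E, H}.
Ancestors of C: {A, B, C, E, F, G, H, I}.
Common ancestors: {B, E, H}.
Among these, B is not an ancestor of any other common ancestor — it is the merge base.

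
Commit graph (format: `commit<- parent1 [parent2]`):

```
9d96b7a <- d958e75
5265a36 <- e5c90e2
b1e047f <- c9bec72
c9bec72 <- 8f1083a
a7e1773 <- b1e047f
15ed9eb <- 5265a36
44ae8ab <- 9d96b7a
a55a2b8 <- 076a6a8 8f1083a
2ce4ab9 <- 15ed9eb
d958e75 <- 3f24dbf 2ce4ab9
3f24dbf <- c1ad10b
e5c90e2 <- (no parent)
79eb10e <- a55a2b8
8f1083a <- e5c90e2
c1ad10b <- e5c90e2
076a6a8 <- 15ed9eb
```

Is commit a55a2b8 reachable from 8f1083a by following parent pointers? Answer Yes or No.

No

Ancestors of 8f1083a: {8f1083a, e5c90e2}.
a55a2b8 is not in that set, so it is not an ancestor of 8f1083a.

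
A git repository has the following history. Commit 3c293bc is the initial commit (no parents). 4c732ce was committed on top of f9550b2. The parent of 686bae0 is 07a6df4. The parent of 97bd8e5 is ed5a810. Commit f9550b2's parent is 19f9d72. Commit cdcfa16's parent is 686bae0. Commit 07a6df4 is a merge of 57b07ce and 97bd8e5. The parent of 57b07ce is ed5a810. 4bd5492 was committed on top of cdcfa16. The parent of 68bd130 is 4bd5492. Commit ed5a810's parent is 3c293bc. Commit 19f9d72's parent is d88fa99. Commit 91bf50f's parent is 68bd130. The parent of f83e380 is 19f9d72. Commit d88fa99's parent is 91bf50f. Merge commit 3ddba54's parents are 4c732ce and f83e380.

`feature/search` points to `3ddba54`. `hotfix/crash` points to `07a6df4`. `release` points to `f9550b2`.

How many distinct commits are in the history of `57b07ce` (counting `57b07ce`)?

Walking parent pointers from 57b07ce: reachable set = {3c293bc, 57b07ce, ed5a810}.
That is 3 commits.

3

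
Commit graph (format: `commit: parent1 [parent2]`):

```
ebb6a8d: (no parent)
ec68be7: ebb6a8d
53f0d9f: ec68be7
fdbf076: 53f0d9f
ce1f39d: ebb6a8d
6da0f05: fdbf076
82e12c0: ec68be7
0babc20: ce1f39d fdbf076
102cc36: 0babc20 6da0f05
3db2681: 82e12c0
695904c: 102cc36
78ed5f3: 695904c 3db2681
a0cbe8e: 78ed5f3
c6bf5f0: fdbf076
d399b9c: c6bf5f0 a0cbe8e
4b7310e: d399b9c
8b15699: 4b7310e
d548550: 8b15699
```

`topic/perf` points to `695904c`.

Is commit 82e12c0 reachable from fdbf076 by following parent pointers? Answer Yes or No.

Ancestors of fdbf076: {53f0d9f, ebb6a8d, ec68be7, fdbf076}.
82e12c0 is not in that set, so it is not an ancestor of fdbf076.

No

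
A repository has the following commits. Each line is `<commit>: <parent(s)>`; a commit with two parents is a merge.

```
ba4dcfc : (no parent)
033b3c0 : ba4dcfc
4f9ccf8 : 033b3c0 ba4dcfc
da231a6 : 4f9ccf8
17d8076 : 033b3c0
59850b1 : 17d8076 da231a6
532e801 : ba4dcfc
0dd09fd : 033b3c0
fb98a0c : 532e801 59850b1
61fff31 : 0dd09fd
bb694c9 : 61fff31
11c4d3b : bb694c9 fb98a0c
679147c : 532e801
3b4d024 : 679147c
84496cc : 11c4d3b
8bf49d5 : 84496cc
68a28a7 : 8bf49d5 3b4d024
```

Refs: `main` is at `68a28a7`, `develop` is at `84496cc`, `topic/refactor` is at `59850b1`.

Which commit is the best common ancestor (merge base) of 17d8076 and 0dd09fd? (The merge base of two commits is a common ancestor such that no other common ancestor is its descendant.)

033b3c0

Ancestors of 17d8076: {033b3c0, 17d8076, ba4dcfc}.
Ancestors of 0dd09fd: {033b3c0, 0dd09fd, ba4dcfc}.
Common ancestors: {033b3c0, ba4dcfc}.
Among these, 033b3c0 is not an ancestor of any other common ancestor — it is the merge base.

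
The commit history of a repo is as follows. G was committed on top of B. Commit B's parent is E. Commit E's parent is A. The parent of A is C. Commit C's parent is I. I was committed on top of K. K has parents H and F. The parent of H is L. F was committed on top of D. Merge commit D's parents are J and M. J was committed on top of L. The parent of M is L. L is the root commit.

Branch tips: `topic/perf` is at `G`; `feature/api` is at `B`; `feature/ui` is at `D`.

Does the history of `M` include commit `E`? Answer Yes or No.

No

Ancestors of M: {L, M}.
E is not in that set, so it is not an ancestor of M.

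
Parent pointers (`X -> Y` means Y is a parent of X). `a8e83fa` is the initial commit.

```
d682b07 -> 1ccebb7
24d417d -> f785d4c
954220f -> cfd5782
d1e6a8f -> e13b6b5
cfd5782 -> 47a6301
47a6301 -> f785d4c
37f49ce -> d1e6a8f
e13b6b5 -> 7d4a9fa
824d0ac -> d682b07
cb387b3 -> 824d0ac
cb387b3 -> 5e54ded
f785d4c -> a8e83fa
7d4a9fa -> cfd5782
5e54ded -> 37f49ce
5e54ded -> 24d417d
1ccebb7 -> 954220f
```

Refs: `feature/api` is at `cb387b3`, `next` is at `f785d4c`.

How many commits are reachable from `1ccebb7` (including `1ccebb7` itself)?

Walking parent pointers from 1ccebb7: reachable set = {1ccebb7, 47a6301, 954220f, a8e83fa, cfd5782, f785d4c}.
That is 6 commits.

6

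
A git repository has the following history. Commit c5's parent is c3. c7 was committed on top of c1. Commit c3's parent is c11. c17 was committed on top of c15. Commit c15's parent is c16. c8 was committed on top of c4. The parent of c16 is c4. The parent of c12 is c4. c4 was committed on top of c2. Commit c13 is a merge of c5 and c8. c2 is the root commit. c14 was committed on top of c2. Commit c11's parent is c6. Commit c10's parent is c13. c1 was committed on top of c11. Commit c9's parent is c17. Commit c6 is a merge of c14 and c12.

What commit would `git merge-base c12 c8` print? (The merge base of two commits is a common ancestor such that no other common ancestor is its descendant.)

Ancestors of c12: {c12, c2, c4}.
Ancestors of c8: {c2, c4, c8}.
Common ancestors: {c2, c4}.
Among these, c4 is not an ancestor of any other common ancestor — it is the merge base.

c4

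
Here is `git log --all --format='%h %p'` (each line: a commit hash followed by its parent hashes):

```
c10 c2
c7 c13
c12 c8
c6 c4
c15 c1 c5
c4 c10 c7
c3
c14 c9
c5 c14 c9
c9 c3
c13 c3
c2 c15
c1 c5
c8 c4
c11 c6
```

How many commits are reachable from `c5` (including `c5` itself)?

4

Walking parent pointers from c5: reachable set = {c14, c3, c5, c9}.
That is 4 commits.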